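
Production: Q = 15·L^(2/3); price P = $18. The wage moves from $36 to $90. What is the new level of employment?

L* = 8

From P·MP_L = w with MP_L = 10·L^(-1/3), the labor demand is L(w) = (180/w)^(3).
At w = 36: L = 125. At w = 90: L = 8.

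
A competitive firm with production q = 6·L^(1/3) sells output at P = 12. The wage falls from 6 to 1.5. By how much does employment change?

From P·MP_L = w with MP_L = 2·L^(-2/3), the labor demand is L(w) = (24/w)^(3/2).
At w = 6: L = 8. At w = 1.5: L = 64.
ΔL = 64 − 8 = 56.

ΔL = 56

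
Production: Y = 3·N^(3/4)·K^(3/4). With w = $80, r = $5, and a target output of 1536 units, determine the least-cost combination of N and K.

Cost minimization requires the marginal rate of technical substitution to equal the input-price ratio: MP_N/MP_K = w/r.
Here MP_N/MP_K = (3/4)·(K/N)/(3/4) = (K/N). Setting this equal to 80/5 = 16 gives K = 16N.
Substituting into Y = 1536: 3·N^(3/4)·(16N)^(3/4) = 1536.
Solving, N = 16 and K = 256.

N* = 16, K* = 256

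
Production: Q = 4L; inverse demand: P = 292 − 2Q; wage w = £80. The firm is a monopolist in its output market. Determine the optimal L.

Marginal revenue from the inverse demand is MR = 292 − 4Q.
The marginal product is MP_L = 4.
A monopolist hires until marginal revenue product equals the wage: MR·MP_L = w.
(292 − 16L)·4 = 80, so L = 17.

L* = 17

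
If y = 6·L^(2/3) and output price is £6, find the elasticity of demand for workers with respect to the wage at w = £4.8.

MP_L = (2/3)·6·L^(-1/3), so P·MP_L = w gives 24·L^(-1/3) = w.
Solving, L(w) = (24/w)^(3). This is a constant-elasticity form: L ∝ w^(−3), so ε = −3.

ε = -3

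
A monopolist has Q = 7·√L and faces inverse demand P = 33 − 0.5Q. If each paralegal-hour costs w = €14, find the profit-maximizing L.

L* = 9

Marginal revenue from the inverse demand is MR = 33 − Q.
The marginal product is MP_L = 3.5·L^(-1/2).
A monopolist hires until marginal revenue product equals the wage: MR·MP_L = w.
At L, Q = 7·√L. Substituting and solving: (33 − 7·√L)·3.5·L^(-1/2) = 14 gives L = 9.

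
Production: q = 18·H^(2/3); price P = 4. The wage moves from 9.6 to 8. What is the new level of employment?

H* = 216

From P·MP_H = w with MP_H = 12·H^(-1/3), the labor demand is H(w) = (48/w)^(3).
At w = 9.6: H = 125. At w = 8: H = 216.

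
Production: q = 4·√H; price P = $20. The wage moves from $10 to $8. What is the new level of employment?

H* = 25

From P·MP_H = w with MP_H = 2·H^(-1/2), the labor demand is H(w) = (40/w)^(2).
At w = 10: H = 16. At w = 8: H = 25.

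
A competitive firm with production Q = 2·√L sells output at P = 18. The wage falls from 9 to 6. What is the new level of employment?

From P·MP_L = w with MP_L = L^(-1/2), the labor demand is L(w) = (18/w)^(2).
At w = 9: L = 4. At w = 6: L = 9.

L* = 9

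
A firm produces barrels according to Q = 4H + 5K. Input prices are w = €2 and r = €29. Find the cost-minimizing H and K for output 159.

The inputs are perfect substitutes, so the firm uses whichever has the lower cost per unit of output.
Cost per unit of output via H is w/4 = 0.5; via K it is r/5 = 5.8. H is cheaper.
Producing Q = 159 with H alone: H = 39.75, K = 0.

H* = 39.75, K* = 0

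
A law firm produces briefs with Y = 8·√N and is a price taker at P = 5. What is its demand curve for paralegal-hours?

MP_N = (1/2)·8·N^(-1/2) = 4·N^(-1/2).
Setting P·MP_N = w: 20·N^(-1/2) = w.
Solving for N: N^(-1/2) = w/20, so N = (20/w)^(2).

N(w) = 400/w²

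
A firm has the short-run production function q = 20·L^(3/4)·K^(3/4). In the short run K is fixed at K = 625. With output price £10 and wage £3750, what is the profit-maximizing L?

With K = 625, MP_L = (3/4)·20·L^(-1/4)·625^(3/4) = 1875·L^(-1/4).
Profit maximization for a price taker requires P·MP_L = w: 10·1875·L^(-1/4) = 3750.
So L^(-1/4) = 0.2, which gives L = 625.

L* = 625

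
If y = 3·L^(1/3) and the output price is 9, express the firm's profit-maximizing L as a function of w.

MP_L = (1/3)·3·L^(-2/3) = L^(-2/3).
Setting P·MP_L = w: 9·L^(-2/3) = w.
Solving for L: L^(-2/3) = w/9, so L = (9/w)^(3/2).

L(w) = (9/w)^(3/2)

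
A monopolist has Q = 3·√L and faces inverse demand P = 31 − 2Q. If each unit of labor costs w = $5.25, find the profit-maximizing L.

L* = 4

Marginal revenue from the inverse demand is MR = 31 − 4Q.
The marginal product is MP_L = 1.5·L^(-1/2).
A monopolist hires until marginal revenue product equals the wage: MR·MP_L = w.
At L, Q = 3·√L. Substituting and solving: (31 − 12·√L)·1.5·L^(-1/2) = 5.25 gives L = 4.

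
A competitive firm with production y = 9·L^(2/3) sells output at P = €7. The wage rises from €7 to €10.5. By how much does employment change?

From P·MP_L = w with MP_L = 6·L^(-1/3), the labor demand is L(w) = (42/w)^(3).
At w = 7: L = 216. At w = 10.5: L = 64.
ΔL = 64 − 216 = -152.

ΔL = -152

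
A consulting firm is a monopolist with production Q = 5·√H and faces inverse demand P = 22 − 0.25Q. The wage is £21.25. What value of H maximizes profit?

H* = 4

Marginal revenue from the inverse demand is MR = 22 − 0.5Q.
The marginal product is MP_H = 2.5·H^(-1/2).
A monopolist hires until marginal revenue product equals the wage: MR·MP_H = w.
At H, Q = 5·√H. Substituting and solving: (22 − 2.5·√H)·2.5·H^(-1/2) = 21.25 gives H = 4.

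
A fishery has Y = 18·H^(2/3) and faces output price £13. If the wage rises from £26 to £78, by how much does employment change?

ΔH = -208

From P·MP_H = w with MP_H = 12·H^(-1/3), the labor demand is H(w) = (156/w)^(3).
At w = 26: H = 216. At w = 78: H = 8.
ΔH = 8 − 216 = -208.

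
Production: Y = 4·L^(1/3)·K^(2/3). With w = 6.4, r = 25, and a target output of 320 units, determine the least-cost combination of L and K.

L* = 125, K* = 64

Cost minimization requires the marginal rate of technical substitution to equal the input-price ratio: MP_L/MP_K = w/r.
Here MP_L/MP_K = (1/3)·(K/L)/(2/3) = 0.5·(K/L). Setting this equal to 6.4/25 = 0.256 gives K = 0.512L.
Substituting into Y = 320: 4·L^(1/3)·(0.512L)^(2/3) = 320.
Solving, L = 125 and K = 64.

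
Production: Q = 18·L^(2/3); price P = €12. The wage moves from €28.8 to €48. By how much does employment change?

ΔL = -98

From P·MP_L = w with MP_L = 12·L^(-1/3), the labor demand is L(w) = (144/w)^(3).
At w = 28.8: L = 125. At w = 48: L = 27.
ΔL = 27 − 125 = -98.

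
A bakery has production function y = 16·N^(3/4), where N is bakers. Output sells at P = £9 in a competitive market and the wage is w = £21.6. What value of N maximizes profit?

N* = 625

MP_N = (3/4)·16·N^(-1/4) = 12·N^(-1/4).
Profit maximization for a price taker requires P·MP_N = w: 9·12·N^(-1/4) = 21.6.
So N^(-1/4) = 0.2, which gives N = 625.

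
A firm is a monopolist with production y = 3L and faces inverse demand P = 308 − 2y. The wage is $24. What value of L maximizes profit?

Marginal revenue from the inverse demand is MR = 308 − 4y.
The marginal product is MP_L = 3.
A monopolist hires until marginal revenue product equals the wage: MR·MP_L = w.
(308 − 12L)·3 = 24, so L = 25.

L* = 25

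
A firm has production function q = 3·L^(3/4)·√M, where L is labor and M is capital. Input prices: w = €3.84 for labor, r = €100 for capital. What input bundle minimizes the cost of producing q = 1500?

Cost minimization requires the marginal rate of technical substitution to equal the input-price ratio: MP_L/MP_M = w/r.
Here MP_L/MP_M = (3/4)·(M/L)/(1/2) = 1.5·(M/L). Setting this equal to 3.84/100 = 0.0384 gives M = 0.0256L.
Substituting into q = 1500: 3·L^(3/4)·(0.0256L)^(1/2) = 1500.
Solving, L = 625 and M = 16.

L* = 625, M* = 16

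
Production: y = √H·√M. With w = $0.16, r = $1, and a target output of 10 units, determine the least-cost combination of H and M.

H* = 25, M* = 4

Cost minimization requires the marginal rate of technical substitution to equal the input-price ratio: MP_H/MP_M = w/r.
Here MP_H/MP_M = (1/2)·(M/H)/(1/2) = (M/H). Setting this equal to 0.16/1 = 0.16 gives M = 0.16H.
Substituting into y = 10: H^(1/2)·(0.16H)^(1/2) = 10.
Solving, H = 25 and M = 4.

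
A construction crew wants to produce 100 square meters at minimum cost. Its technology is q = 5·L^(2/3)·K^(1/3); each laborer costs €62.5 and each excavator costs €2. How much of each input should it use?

Cost minimization requires the marginal rate of technical substitution to equal the input-price ratio: MP_L/MP_K = w/r.
Here MP_L/MP_K = (2/3)·(K/L)/(1/3) = 2·(K/L). Setting this equal to 62.5/2 = 31.25 gives K = 15.625L.
Substituting into q = 100: 5·L^(2/3)·(15.625L)^(1/3) = 100.
Solving, L = 8 and K = 125.

L* = 8, K* = 125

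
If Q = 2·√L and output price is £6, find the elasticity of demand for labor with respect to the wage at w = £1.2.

ε = -2

MP_L = (1/2)·2·L^(-1/2), so P·MP_L = w gives 6·L^(-1/2) = w.
Solving, L(w) = (6/w)^(2). This is a constant-elasticity form: L ∝ w^(−2), so ε = −2.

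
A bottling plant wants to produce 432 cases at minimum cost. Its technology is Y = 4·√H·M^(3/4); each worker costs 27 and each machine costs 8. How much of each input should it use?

Cost minimization requires the marginal rate of technical substitution to equal the input-price ratio: MP_H/MP_M = w/r.
Here MP_H/MP_M = (1/2)·(M/H)/(3/4) = (2/3)·(M/H). Setting this equal to 27/8 = 3.375 gives M = 5.0625H.
Substituting into Y = 432: 4·H^(1/2)·(5.0625H)^(3/4) = 432.
Solving, H = 16 and M = 81.

H* = 16, M* = 81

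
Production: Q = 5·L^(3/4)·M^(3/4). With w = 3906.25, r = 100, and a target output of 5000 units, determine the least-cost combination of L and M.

L* = 16, M* = 625

Cost minimization requires the marginal rate of technical substitution to equal the input-price ratio: MP_L/MP_M = w/r.
Here MP_L/MP_M = (3/4)·(M/L)/(3/4) = (M/L). Setting this equal to 3906.25/100 = 39.0625 gives M = 39.0625L.
Substituting into Q = 5000: 5·L^(3/4)·(39.0625L)^(3/4) = 5000.
Solving, L = 16 and M = 625.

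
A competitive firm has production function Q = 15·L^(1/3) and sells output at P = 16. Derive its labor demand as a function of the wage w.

MP_L = (1/3)·15·L^(-2/3) = 5·L^(-2/3).
Setting P·MP_L = w: 80·L^(-2/3) = w.
Solving for L: L^(-2/3) = w/80, so L = (80/w)^(3/2).

L(w) = (80/w)^(3/2)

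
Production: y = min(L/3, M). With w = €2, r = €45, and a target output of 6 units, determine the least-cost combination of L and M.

L* = 18, M* = 6

With a fixed-proportions technology, the cost-minimizing bundle uses no slack in either input: L/3 = M = y.
So L = 3·6 = 18 and M = 6.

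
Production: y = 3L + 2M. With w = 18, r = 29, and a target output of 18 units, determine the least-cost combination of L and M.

The inputs are perfect substitutes, so the firm uses whichever has the lower cost per unit of output.
Cost per unit of output via L is w/3 = 6; via M it is r/2 = 14.5. L is cheaper.
Producing y = 18 with L alone: L = 6, M = 0.

L* = 6, M* = 0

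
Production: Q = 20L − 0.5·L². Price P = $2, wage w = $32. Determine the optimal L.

L* = 4

The marginal product of L is MP_L = 20 − L.
A price-taking firm hires until the value of the marginal product equals the wage: P·MP_L = w, so 2·(20 − L) = 32.
Then 20 − L = 16, giving L = 4.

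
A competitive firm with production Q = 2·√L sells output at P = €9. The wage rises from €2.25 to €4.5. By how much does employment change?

From P·MP_L = w with MP_L = L^(-1/2), the labor demand is L(w) = (9/w)^(2).
At w = 2.25: L = 16. At w = 4.5: L = 4.
ΔL = 4 − 16 = -12.

ΔL = -12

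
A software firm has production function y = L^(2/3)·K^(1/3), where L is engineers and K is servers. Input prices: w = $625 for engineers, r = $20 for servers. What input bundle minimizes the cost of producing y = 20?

Cost minimization requires the marginal rate of technical substitution to equal the input-price ratio: MP_L/MP_K = w/r.
Here MP_L/MP_K = (2/3)·(K/L)/(1/3) = 2·(K/L). Setting this equal to 625/20 = 31.25 gives K = 15.625L.
Substituting into y = 20: L^(2/3)·(15.625L)^(1/3) = 20.
Solving, L = 8 and K = 125.

L* = 8, K* = 125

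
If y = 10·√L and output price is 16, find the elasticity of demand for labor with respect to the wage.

MP_L = (1/2)·10·L^(-1/2), so P·MP_L = w gives 80·L^(-1/2) = w.
Solving, L(w) = (80/w)^(2). This is a constant-elasticity form: L ∝ w^(−2), so ε = −2.

ε = -2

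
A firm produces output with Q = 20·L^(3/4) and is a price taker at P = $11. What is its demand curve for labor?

MP_L = (3/4)·20·L^(-1/4) = 15·L^(-1/4).
Setting P·MP_L = w: 165·L^(-1/4) = w.
Solving for L: L^(-1/4) = w/165, so L = (165/w)^(4).

L(w) = (165/w)^(4)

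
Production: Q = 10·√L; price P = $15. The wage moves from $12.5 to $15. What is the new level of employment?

L* = 25

From P·MP_L = w with MP_L = 5·L^(-1/2), the labor demand is L(w) = (75/w)^(2).
At w = 12.5: L = 36. At w = 15: L = 25.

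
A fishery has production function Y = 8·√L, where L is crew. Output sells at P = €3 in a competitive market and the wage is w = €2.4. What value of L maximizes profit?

L* = 25

MP_L = (1/2)·8·L^(-1/2) = 4·L^(-1/2).
Profit maximization for a price taker requires P·MP_L = w: 3·4·L^(-1/2) = 2.4.
So L^(-1/2) = 0.2, which gives L = 25.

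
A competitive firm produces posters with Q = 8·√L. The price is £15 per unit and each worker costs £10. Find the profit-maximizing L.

MP_L = (1/2)·8·L^(-1/2) = 4·L^(-1/2).
Profit maximization for a price taker requires P·MP_L = w: 15·4·L^(-1/2) = 10.
So L^(-1/2) = 1/6, which gives L = 36.

L* = 36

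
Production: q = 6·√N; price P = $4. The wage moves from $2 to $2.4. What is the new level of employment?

From P·MP_N = w with MP_N = 3·N^(-1/2), the labor demand is N(w) = (12/w)^(2).
At w = 2: N = 36. At w = 2.4: N = 25.

N* = 25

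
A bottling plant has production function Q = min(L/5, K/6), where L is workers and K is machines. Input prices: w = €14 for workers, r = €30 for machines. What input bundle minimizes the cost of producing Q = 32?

With a fixed-proportions technology, the cost-minimizing bundle uses no slack in either input: L/5 = K/6 = Q.
So L = 5·32 = 160 and K = 6·32 = 192.

L* = 160, K* = 192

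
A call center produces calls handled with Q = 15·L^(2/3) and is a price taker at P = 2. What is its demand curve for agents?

L(w) = 8000/w³

MP_L = (2/3)·15·L^(-1/3) = 10·L^(-1/3).
Setting P·MP_L = w: 20·L^(-1/3) = w.
Solving for L: L^(-1/3) = w/20, so L = (20/w)^(3).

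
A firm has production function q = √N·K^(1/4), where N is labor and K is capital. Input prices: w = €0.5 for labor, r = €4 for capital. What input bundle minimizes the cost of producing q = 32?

Cost minimization requires the marginal rate of technical substitution to equal the input-price ratio: MP_N/MP_K = w/r.
Here MP_N/MP_K = (1/2)·(K/N)/(1/4) = 2·(K/N). Setting this equal to 0.5/4 = 0.125 gives K = 0.0625N.
Substituting into q = 32: N^(1/2)·(0.0625N)^(1/4) = 32.
Solving, N = 256 and K = 16.

N* = 256, K* = 16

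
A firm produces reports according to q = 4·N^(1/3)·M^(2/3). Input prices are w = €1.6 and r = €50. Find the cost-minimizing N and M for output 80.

N* = 125, M* = 8

Cost minimization requires the marginal rate of technical substitution to equal the input-price ratio: MP_N/MP_M = w/r.
Here MP_N/MP_M = (1/3)·(M/N)/(2/3) = 0.5·(M/N). Setting this equal to 1.6/50 = 0.032 gives M = 0.064N.
Substituting into q = 80: 4·N^(1/3)·(0.064N)^(2/3) = 80.
Solving, N = 125 and M = 8.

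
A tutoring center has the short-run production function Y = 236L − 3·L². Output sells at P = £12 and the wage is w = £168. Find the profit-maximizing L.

The marginal product of L is MP_L = 236 − 6L.
A price-taking firm hires until the value of the marginal product equals the wage: P·MP_L = w, so 12·(236 − 6L) = 168.
Then 236 − 6L = 14, giving L = 37.

L* = 37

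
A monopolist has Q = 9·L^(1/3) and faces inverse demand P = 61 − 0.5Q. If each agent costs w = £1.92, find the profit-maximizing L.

L* = 125

Marginal revenue from the inverse demand is MR = 61 − Q.
The marginal product is MP_L = 3·L^(-2/3).
A monopolist hires until marginal revenue product equals the wage: MR·MP_L = w.
At L, Q = 9·L^(1/3). Substituting and solving: (61 − 9·L^(1/3))·3·L^(-2/3) = 1.92 gives L = 125.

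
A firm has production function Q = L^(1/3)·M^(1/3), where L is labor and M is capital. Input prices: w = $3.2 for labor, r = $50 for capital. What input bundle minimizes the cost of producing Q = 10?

L* = 125, M* = 8

Cost minimization requires the marginal rate of technical substitution to equal the input-price ratio: MP_L/MP_M = w/r.
Here MP_L/MP_M = (1/3)·(M/L)/(1/3) = (M/L). Setting this equal to 3.2/50 = 0.064 gives M = 0.064L.
Substituting into Q = 10: L^(1/3)·(0.064L)^(1/3) = 10.
Solving, L = 125 and M = 8.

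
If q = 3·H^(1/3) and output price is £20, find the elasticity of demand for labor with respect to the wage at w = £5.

ε = -1.5

MP_H = (1/3)·3·H^(-2/3), so P·MP_H = w gives 20·H^(-2/3) = w.
Solving, H(w) = (20/w)^(3/2). This is a constant-elasticity form: H ∝ w^(−3/2), so ε = −3/2.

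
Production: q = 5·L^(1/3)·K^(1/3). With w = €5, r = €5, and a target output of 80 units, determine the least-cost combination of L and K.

L* = 64, K* = 64

Cost minimization requires the marginal rate of technical substitution to equal the input-price ratio: MP_L/MP_K = w/r.
Here MP_L/MP_K = (1/3)·(K/L)/(1/3) = (K/L). Setting this equal to 5/5 = 1 gives K = L.
Substituting into q = 80: 5·L^(1/3)·(L)^(1/3) = 80.
Solving, L = 64 and K = 64.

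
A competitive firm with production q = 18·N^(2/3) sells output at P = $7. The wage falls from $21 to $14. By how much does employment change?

From P·MP_N = w with MP_N = 12·N^(-1/3), the labor demand is N(w) = (84/w)^(3).
At w = 21: N = 64. At w = 14: N = 216.
ΔN = 216 − 64 = 152.

ΔN = 152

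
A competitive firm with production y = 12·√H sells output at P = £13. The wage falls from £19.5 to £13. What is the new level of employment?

From P·MP_H = w with MP_H = 6·H^(-1/2), the labor demand is H(w) = (78/w)^(2).
At w = 19.5: H = 16. At w = 13: H = 36.

H* = 36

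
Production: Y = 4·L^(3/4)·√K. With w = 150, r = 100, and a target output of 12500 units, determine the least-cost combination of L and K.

Cost minimization requires the marginal rate of technical substitution to equal the input-price ratio: MP_L/MP_K = w/r.
Here MP_L/MP_K = (3/4)·(K/L)/(1/2) = 1.5·(K/L). Setting this equal to 150/100 = 1.5 gives K = L.
Substituting into Y = 12500: 4·L^(3/4)·(L)^(1/2) = 12500.
Solving, L = 625 and K = 625.

L* = 625, K* = 625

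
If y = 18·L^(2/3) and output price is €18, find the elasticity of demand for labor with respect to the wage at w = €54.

MP_L = (2/3)·18·L^(-1/3), so P·MP_L = w gives 216·L^(-1/3) = w.
Solving, L(w) = (216/w)^(3). This is a constant-elasticity form: L ∝ w^(−3), so ε = −3.

ε = -3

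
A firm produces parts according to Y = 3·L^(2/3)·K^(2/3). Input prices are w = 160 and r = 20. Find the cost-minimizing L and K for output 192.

Cost minimization requires the marginal rate of technical substitution to equal the input-price ratio: MP_L/MP_K = w/r.
Here MP_L/MP_K = (2/3)·(K/L)/(2/3) = (K/L). Setting this equal to 160/20 = 8 gives K = 8L.
Substituting into Y = 192: 3·L^(2/3)·(8L)^(2/3) = 192.
Solving, L = 8 and K = 64.

L* = 8, K* = 64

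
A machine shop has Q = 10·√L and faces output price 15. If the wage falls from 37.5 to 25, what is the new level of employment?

From P·MP_L = w with MP_L = 5·L^(-1/2), the labor demand is L(w) = (75/w)^(2).
At w = 37.5: L = 4. At w = 25: L = 9.

L* = 9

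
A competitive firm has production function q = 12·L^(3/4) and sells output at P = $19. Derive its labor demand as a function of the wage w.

MP_L = (3/4)·12·L^(-1/4) = 9·L^(-1/4).
Setting P·MP_L = w: 171·L^(-1/4) = w.
Solving for L: L^(-1/4) = w/171, so L = (171/w)^(4).

L(w) = (171/w)^(4)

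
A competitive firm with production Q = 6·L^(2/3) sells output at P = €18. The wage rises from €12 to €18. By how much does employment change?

ΔL = -152

From P·MP_L = w with MP_L = 4·L^(-1/3), the labor demand is L(w) = (72/w)^(3).
At w = 12: L = 216. At w = 18: L = 64.
ΔL = 64 − 216 = -152.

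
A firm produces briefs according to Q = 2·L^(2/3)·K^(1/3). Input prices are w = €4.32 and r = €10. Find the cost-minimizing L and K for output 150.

L* = 125, K* = 27

Cost minimization requires the marginal rate of technical substitution to equal the input-price ratio: MP_L/MP_K = w/r.
Here MP_L/MP_K = (2/3)·(K/L)/(1/3) = 2·(K/L). Setting this equal to 4.32/10 = 0.432 gives K = 0.216L.
Substituting into Q = 150: 2·L^(2/3)·(0.216L)^(1/3) = 150.
Solving, L = 125 and K = 27.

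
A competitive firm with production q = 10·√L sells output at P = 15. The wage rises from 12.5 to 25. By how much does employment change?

From P·MP_L = w with MP_L = 5·L^(-1/2), the labor demand is L(w) = (75/w)^(2).
At w = 12.5: L = 36. At w = 25: L = 9.
ΔL = 9 − 36 = -27.

ΔL = -27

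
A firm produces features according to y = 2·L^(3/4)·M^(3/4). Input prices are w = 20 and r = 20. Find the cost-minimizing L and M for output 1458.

L* = 81, M* = 81

Cost minimization requires the marginal rate of technical substitution to equal the input-price ratio: MP_L/MP_M = w/r.
Here MP_L/MP_M = (3/4)·(M/L)/(3/4) = (M/L). Setting this equal to 20/20 = 1 gives M = L.
Substituting into y = 1458: 2·L^(3/4)·(L)^(3/4) = 1458.
Solving, L = 81 and M = 81.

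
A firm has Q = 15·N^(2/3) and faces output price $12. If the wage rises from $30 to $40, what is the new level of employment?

From P·MP_N = w with MP_N = 10·N^(-1/3), the labor demand is N(w) = (120/w)^(3).
At w = 30: N = 64. At w = 40: N = 27.

N* = 27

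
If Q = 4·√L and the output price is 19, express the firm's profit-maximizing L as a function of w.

L(w) = 1444/w²

MP_L = (1/2)·4·L^(-1/2) = 2·L^(-1/2).
Setting P·MP_L = w: 38·L^(-1/2) = w.
Solving for L: L^(-1/2) = w/38, so L = (38/w)^(2).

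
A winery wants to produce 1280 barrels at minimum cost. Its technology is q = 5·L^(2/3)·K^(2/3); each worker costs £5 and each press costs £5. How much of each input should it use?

L* = 64, K* = 64

Cost minimization requires the marginal rate of technical substitution to equal the input-price ratio: MP_L/MP_K = w/r.
Here MP_L/MP_K = (2/3)·(K/L)/(2/3) = (K/L). Setting this equal to 5/5 = 1 gives K = L.
Substituting into q = 1280: 5·L^(2/3)·(L)^(2/3) = 1280.
Solving, L = 64 and K = 64.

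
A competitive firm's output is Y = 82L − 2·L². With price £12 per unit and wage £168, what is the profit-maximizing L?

L* = 17

The marginal product of L is MP_L = 82 − 4L.
A price-taking firm hires until the value of the marginal product equals the wage: P·MP_L = w, so 12·(82 − 4L) = 168.
Then 82 − 4L = 14, giving L = 17.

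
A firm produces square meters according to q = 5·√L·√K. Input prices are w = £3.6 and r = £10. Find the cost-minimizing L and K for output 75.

L* = 25, K* = 9

Cost minimization requires the marginal rate of technical substitution to equal the input-price ratio: MP_L/MP_K = w/r.
Here MP_L/MP_K = (1/2)·(K/L)/(1/2) = (K/L). Setting this equal to 3.6/10 = 0.36 gives K = 0.36L.
Substituting into q = 75: 5·L^(1/2)·(0.36L)^(1/2) = 75.
Solving, L = 25 and K = 9.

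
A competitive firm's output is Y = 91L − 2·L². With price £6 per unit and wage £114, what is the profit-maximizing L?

The marginal product of L is MP_L = 91 − 4L.
A price-taking firm hires until the value of the marginal product equals the wage: P·MP_L = w, so 6·(91 − 4L) = 114.
Then 91 − 4L = 19, giving L = 18.

L* = 18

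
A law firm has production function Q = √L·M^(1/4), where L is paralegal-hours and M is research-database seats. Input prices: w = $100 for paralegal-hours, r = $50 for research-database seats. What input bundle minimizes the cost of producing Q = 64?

L* = 256, M* = 256

Cost minimization requires the marginal rate of technical substitution to equal the input-price ratio: MP_L/MP_M = w/r.
Here MP_L/MP_M = (1/2)·(M/L)/(1/4) = 2·(M/L). Setting this equal to 100/50 = 2 gives M = L.
Substituting into Q = 64: L^(1/2)·(L)^(1/4) = 64.
Solving, L = 256 and M = 256.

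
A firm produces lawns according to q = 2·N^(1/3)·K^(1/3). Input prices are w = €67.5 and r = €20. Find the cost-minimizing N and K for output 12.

Cost minimization requires the marginal rate of technical substitution to equal the input-price ratio: MP_N/MP_K = w/r.
Here MP_N/MP_K = (1/3)·(K/N)/(1/3) = (K/N). Setting this equal to 67.5/20 = 3.375 gives K = 3.375N.
Substituting into q = 12: 2·N^(1/3)·(3.375N)^(1/3) = 12.
Solving, N = 8 and K = 27.

N* = 8, K* = 27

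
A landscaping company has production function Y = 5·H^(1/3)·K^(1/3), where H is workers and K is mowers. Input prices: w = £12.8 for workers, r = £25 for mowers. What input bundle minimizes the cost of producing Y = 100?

Cost minimization requires the marginal rate of technical substitution to equal the input-price ratio: MP_H/MP_K = w/r.
Here MP_H/MP_K = (1/3)·(K/H)/(1/3) = (K/H). Setting this equal to 12.8/25 = 0.512 gives K = 0.512H.
Substituting into Y = 100: 5·H^(1/3)·(0.512H)^(1/3) = 100.
Solving, H = 125 and K = 64.

H* = 125, K* = 64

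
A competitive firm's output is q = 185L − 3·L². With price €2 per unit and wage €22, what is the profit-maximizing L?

The marginal product of L is MP_L = 185 − 6L.
A price-taking firm hires until the value of the marginal product equals the wage: P·MP_L = w, so 2·(185 − 6L) = 22.
Then 185 − 6L = 11, giving L = 29.

L* = 29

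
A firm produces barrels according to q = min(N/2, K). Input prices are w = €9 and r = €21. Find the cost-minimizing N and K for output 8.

N* = 16, K* = 8

With a fixed-proportions technology, the cost-minimizing bundle uses no slack in either input: N/2 = K = q.
So N = 2·8 = 16 and K = 8.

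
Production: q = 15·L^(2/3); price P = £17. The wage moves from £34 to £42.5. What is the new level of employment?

L* = 64

From P·MP_L = w with MP_L = 10·L^(-1/3), the labor demand is L(w) = (170/w)^(3).
At w = 34: L = 125. At w = 42.5: L = 64.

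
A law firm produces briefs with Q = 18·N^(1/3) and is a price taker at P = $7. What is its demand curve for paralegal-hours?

MP_N = (1/3)·18·N^(-2/3) = 6·N^(-2/3).
Setting P·MP_N = w: 42·N^(-2/3) = w.
Solving for N: N^(-2/3) = w/42, so N = (42/w)^(3/2).

N(w) = (42/w)^(3/2)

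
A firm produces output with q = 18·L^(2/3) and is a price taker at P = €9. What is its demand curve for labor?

L(w) = 1259712/w³

MP_L = (2/3)·18·L^(-1/3) = 12·L^(-1/3).
Setting P·MP_L = w: 108·L^(-1/3) = w.
Solving for L: L^(-1/3) = w/108, so L = (108/w)^(3).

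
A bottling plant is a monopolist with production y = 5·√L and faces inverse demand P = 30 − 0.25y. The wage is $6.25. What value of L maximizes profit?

Marginal revenue from the inverse demand is MR = 30 − 0.5y.
The marginal product is MP_L = 2.5·L^(-1/2).
A monopolist hires until marginal revenue product equals the wage: MR·MP_L = w.
At L, y = 5·√L. Substituting and solving: (30 − 2.5·√L)·2.5·L^(-1/2) = 6.25 gives L = 36.

L* = 36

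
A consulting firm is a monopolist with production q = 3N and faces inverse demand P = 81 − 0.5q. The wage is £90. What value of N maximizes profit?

N* = 17

Marginal revenue from the inverse demand is MR = 81 − q.
The marginal product is MP_N = 3.
A monopolist hires until marginal revenue product equals the wage: MR·MP_N = w.
(81 − 3N)·3 = 90, so N = 17.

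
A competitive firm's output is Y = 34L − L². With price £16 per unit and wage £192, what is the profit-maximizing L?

The marginal product of L is MP_L = 34 − 2L.
A price-taking firm hires until the value of the marginal product equals the wage: P·MP_L = w, so 16·(34 − 2L) = 192.
Then 34 − 2L = 12, giving L = 11.

L* = 11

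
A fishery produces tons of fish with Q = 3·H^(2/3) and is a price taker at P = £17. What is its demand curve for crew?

MP_H = (2/3)·3·H^(-1/3) = 2·H^(-1/3).
Setting P·MP_H = w: 34·H^(-1/3) = w.
Solving for H: H^(-1/3) = w/34, so H = (34/w)^(3).

H(w) = 39304/w³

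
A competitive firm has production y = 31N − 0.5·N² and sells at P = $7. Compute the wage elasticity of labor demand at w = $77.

From P·MP_N = w with MP_N = 31 − N, labor demand is N(w) = 31 − w/7.
dN/dw = −1/(7) = -1/7.
At w = 77, N = 20, so ε = (dN/dw)·(w/N) = (-1/7)·(77/20) = -0.55.

ε = -0.55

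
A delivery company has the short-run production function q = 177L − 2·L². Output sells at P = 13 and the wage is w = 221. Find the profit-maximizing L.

The marginal product of L is MP_L = 177 − 4L.
A price-taking firm hires until the value of the marginal product equals the wage: P·MP_L = w, so 13·(177 − 4L) = 221.
Then 177 − 4L = 17, giving L = 40.

L* = 40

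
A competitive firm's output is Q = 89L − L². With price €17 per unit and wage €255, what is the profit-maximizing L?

L* = 37

The marginal product of L is MP_L = 89 − 2L.
A price-taking firm hires until the value of the marginal product equals the wage: P·MP_L = w, so 17·(89 − 2L) = 255.
Then 89 − 2L = 15, giving L = 37.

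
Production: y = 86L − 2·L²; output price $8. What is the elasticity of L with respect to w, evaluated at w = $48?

ε = -0.075

From P·MP_L = w with MP_L = 86 − 4L, labor demand is L(w) = (86 − w/8)/4.
dL/dw = −1/(32) = -0.03125.
At w = 48, L = 20, so ε = (dL/dw)·(w/L) = (-0.03125)·(48/20) = -0.075.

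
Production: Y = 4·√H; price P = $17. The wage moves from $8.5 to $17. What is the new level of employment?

H* = 4

From P·MP_H = w with MP_H = 2·H^(-1/2), the labor demand is H(w) = (34/w)^(2).
At w = 8.5: H = 16. At w = 17: H = 4.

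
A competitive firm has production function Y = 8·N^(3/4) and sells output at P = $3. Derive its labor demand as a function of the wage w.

MP_N = (3/4)·8·N^(-1/4) = 6·N^(-1/4).
Setting P·MP_N = w: 18·N^(-1/4) = w.
Solving for N: N^(-1/4) = w/18, so N = (18/w)^(4).

N(w) = 104976/w^(4)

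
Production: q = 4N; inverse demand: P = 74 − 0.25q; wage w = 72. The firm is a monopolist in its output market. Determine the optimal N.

Marginal revenue from the inverse demand is MR = 74 − 0.5q.
The marginal product is MP_N = 4.
A monopolist hires until marginal revenue product equals the wage: MR·MP_N = w.
(74 − 2N)·4 = 72, so N = 28.

N* = 28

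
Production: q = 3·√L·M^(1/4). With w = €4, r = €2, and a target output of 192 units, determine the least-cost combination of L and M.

L* = 256, M* = 256

Cost minimization requires the marginal rate of technical substitution to equal the input-price ratio: MP_L/MP_M = w/r.
Here MP_L/MP_M = (1/2)·(M/L)/(1/4) = 2·(M/L). Setting this equal to 4/2 = 2 gives M = L.
Substituting into q = 192: 3·L^(1/2)·(L)^(1/4) = 192.
Solving, L = 256 and M = 256.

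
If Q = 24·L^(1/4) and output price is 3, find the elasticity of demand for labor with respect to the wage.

ε = -4/3

MP_L = (1/4)·24·L^(-3/4), so P·MP_L = w gives 18·L^(-3/4) = w.
Solving, L(w) = (18/w)^(4/3). This is a constant-elasticity form: L ∝ w^(−4/3), so ε = −4/3.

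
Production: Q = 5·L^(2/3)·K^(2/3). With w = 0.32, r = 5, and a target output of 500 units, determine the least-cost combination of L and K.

L* = 125, K* = 8

Cost minimization requires the marginal rate of technical substitution to equal the input-price ratio: MP_L/MP_K = w/r.
Here MP_L/MP_K = (2/3)·(K/L)/(2/3) = (K/L). Setting this equal to 0.32/5 = 0.064 gives K = 0.064L.
Substituting into Q = 500: 5·L^(2/3)·(0.064L)^(2/3) = 500.
Solving, L = 125 and K = 8.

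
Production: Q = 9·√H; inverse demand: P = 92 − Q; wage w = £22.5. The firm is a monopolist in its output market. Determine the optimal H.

Marginal revenue from the inverse demand is MR = 92 − 2Q.
The marginal product is MP_H = 4.5·H^(-1/2).
A monopolist hires until marginal revenue product equals the wage: MR·MP_H = w.
At H, Q = 9·√H. Substituting and solving: (92 − 18·√H)·4.5·H^(-1/2) = 22.5 gives H = 16.

H* = 16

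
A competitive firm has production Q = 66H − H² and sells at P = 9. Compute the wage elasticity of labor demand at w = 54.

From P·MP_H = w with MP_H = 66 − 2H, labor demand is H(w) = (66 − w/9)/2.
dH/dw = −1/(18) = -1/18.
At w = 54, H = 30, so ε = (dH/dw)·(w/H) = (-1/18)·(54/30) = -0.1.

ε = -0.1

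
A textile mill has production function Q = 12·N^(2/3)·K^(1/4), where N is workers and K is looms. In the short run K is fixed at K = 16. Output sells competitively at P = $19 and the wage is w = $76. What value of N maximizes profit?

With K = 16, MP_N = (2/3)·12·N^(-1/3)·16^(1/4) = 16·N^(-1/3).
Profit maximization for a price taker requires P·MP_N = w: 19·16·N^(-1/3) = 76.
So N^(-1/3) = 0.25, which gives N = 64.

N* = 64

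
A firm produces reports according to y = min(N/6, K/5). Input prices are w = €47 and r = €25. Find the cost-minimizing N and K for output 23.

N* = 138, K* = 115

With a fixed-proportions technology, the cost-minimizing bundle uses no slack in either input: N/6 = K/5 = y.
So N = 6·23 = 138 and K = 5·23 = 115.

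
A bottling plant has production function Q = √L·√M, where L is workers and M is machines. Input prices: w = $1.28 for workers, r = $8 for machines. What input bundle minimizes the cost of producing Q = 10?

L* = 25, M* = 4

Cost minimization requires the marginal rate of technical substitution to equal the input-price ratio: MP_L/MP_M = w/r.
Here MP_L/MP_M = (1/2)·(M/L)/(1/2) = (M/L). Setting this equal to 1.28/8 = 0.16 gives M = 0.16L.
Substituting into Q = 10: L^(1/2)·(0.16L)^(1/2) = 10.
Solving, L = 25 and M = 4.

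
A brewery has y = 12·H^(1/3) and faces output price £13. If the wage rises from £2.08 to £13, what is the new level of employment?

H* = 8

From P·MP_H = w with MP_H = 4·H^(-2/3), the labor demand is H(w) = (52/w)^(3/2).
At w = 2.08: H = 125. At w = 13: H = 8.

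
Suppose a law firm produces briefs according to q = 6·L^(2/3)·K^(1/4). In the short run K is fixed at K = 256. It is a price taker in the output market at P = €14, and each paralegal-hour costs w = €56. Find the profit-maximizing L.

With K = 256, MP_L = (2/3)·6·L^(-1/3)·256^(1/4) = 16·L^(-1/3).
Profit maximization for a price taker requires P·MP_L = w: 14·16·L^(-1/3) = 56.
So L^(-1/3) = 0.25, which gives L = 64.

L* = 64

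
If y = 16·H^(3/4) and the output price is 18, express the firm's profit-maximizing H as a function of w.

H(w) = (216/w)^(4)

MP_H = (3/4)·16·H^(-1/4) = 12·H^(-1/4).
Setting P·MP_H = w: 216·H^(-1/4) = w.
Solving for H: H^(-1/4) = w/216, so H = (216/w)^(4).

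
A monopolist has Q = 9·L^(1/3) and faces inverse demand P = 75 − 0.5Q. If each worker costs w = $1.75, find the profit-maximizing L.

L* = 216

Marginal revenue from the inverse demand is MR = 75 − Q.
The marginal product is MP_L = 3·L^(-2/3).
A monopolist hires until marginal revenue product equals the wage: MR·MP_L = w.
At L, Q = 9·L^(1/3). Substituting and solving: (75 − 9·L^(1/3))·3·L^(-2/3) = 1.75 gives L = 216.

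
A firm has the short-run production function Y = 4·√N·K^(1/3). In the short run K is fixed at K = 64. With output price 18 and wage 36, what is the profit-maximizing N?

With K = 64, MP_N = (1/2)·4·N^(-1/2)·64^(1/3) = 8·N^(-1/2).
Profit maximization for a price taker requires P·MP_N = w: 18·8·N^(-1/2) = 36.
So N^(-1/2) = 0.25, which gives N = 16.

N* = 16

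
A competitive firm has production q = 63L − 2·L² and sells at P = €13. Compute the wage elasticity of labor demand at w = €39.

ε = -0.05

From P·MP_L = w with MP_L = 63 − 4L, labor demand is L(w) = (63 − w/13)/4.
dL/dw = −1/(52) = -1/52.
At w = 39, L = 15, so ε = (dL/dw)·(w/L) = (-1/52)·(39/15) = -0.05.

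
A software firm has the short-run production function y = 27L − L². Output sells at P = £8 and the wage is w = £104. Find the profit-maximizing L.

The marginal product of L is MP_L = 27 − 2L.
A price-taking firm hires until the value of the marginal product equals the wage: P·MP_L = w, so 8·(27 − 2L) = 104.
Then 27 − 2L = 13, giving L = 7.

L* = 7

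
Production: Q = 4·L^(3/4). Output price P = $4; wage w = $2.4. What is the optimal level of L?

MP_L = (3/4)·4·L^(-1/4) = 3·L^(-1/4).
Profit maximization for a price taker requires P·MP_L = w: 4·3·L^(-1/4) = 2.4.
So L^(-1/4) = 0.2, which gives L = 625.

L* = 625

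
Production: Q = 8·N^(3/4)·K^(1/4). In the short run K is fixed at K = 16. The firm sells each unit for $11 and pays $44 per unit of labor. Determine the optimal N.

With K = 16, MP_N = (3/4)·8·N^(-1/4)·16^(1/4) = 12·N^(-1/4).
Profit maximization for a price taker requires P·MP_N = w: 11·12·N^(-1/4) = 44.
So N^(-1/4) = 1/3, which gives N = 81.

N* = 81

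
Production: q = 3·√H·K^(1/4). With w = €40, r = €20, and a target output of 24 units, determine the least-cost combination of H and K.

Cost minimization requires the marginal rate of technical substitution to equal the input-price ratio: MP_H/MP_K = w/r.
Here MP_H/MP_K = (1/2)·(K/H)/(1/4) = 2·(K/H). Setting this equal to 40/20 = 2 gives K = H.
Substituting into q = 24: 3·H^(1/2)·(H)^(1/4) = 24.
Solving, H = 16 and K = 16.

H* = 16, K* = 16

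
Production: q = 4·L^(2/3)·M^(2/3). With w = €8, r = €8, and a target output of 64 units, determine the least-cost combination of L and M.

L* = 8, M* = 8

Cost minimization requires the marginal rate of technical substitution to equal the input-price ratio: MP_L/MP_M = w/r.
Here MP_L/MP_M = (2/3)·(M/L)/(2/3) = (M/L). Setting this equal to 8/8 = 1 gives M = L.
Substituting into q = 64: 4·L^(2/3)·(L)^(2/3) = 64.
Solving, L = 8 and M = 8.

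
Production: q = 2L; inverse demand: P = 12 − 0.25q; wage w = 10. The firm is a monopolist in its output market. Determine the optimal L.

Marginal revenue from the inverse demand is MR = 12 − 0.5q.
The marginal product is MP_L = 2.
A monopolist hires until marginal revenue product equals the wage: MR·MP_L = w.
(12 − L)·2 = 10, so L = 7.

L* = 7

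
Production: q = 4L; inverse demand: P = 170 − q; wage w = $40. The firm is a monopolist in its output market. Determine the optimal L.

L* = 20

Marginal revenue from the inverse demand is MR = 170 − 2q.
The marginal product is MP_L = 4.
A monopolist hires until marginal revenue product equals the wage: MR·MP_L = w.
(170 − 8L)·4 = 40, so L = 20.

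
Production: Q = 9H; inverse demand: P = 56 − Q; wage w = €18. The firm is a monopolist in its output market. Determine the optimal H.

H* = 3

Marginal revenue from the inverse demand is MR = 56 − 2Q.
The marginal product is MP_H = 9.
A monopolist hires until marginal revenue product equals the wage: MR·MP_H = w.
(56 − 18H)·9 = 18, so H = 3.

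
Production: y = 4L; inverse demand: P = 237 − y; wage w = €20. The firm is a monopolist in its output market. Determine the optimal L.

Marginal revenue from the inverse demand is MR = 237 − 2y.
The marginal product is MP_L = 4.
A monopolist hires until marginal revenue product equals the wage: MR·MP_L = w.
(237 − 8L)·4 = 20, so L = 29.

L* = 29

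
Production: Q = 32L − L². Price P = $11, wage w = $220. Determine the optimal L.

L* = 6

The marginal product of L is MP_L = 32 − 2L.
A price-taking firm hires until the value of the marginal product equals the wage: P·MP_L = w, so 11·(32 − 2L) = 220.
Then 32 − 2L = 20, giving L = 6.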